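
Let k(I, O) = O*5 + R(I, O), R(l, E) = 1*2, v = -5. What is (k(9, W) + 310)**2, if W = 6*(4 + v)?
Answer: 79524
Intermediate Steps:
W = -6 (W = 6*(4 - 5) = 6*(-1) = -6)
R(l, E) = 2
k(I, O) = 2 + 5*O (k(I, O) = O*5 + 2 = 5*O + 2 = 2 + 5*O)
(k(9, W) + 310)**2 = ((2 + 5*(-6)) + 310)**2 = ((2 - 30) + 310)**2 = (-28 + 310)**2 = 282**2 = 79524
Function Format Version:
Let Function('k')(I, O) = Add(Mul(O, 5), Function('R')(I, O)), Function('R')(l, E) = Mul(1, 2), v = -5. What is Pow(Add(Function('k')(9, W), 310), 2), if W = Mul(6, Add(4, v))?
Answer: 79524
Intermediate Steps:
W = -6 (W = Mul(6, Add(4, -5)) = Mul(6, -1) = -6)
Function('R')(l, E) = 2
Function('k')(I, O) = Add(2, Mul(5, O)) (Function('k')(I, O) = Add(Mul(O, 5), 2) = Add(Mul(5, O), 2) = Add(2, Mul(5, O)))
Pow(Add(Function('k')(9, W), 310), 2) = Pow(Add(Add(2, Mul(5, -6)), 310), 2) = Pow(Add(Add(2, -30), 310), 2) = Pow(Add(-28, 310), 2) = Pow(282, 2) = 79524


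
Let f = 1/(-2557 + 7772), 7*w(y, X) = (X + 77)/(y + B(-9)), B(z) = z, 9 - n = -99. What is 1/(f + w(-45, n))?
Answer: -281610/137771 ≈ -2.0440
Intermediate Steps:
n = 108 (n = 9 - 1*(-99) = 9 + 99 = 108)
w(y, X) = (77 + X)/(7*(-9 + y)) (w(y, X) = ((X + 77)/(y - 9))/7 = ((77 + X)/(-9 + y))/7 = (77 + X)/(7*(-9 + y)))
f = 1/5215 ≈ 0.00019175
1/(f + w(-45, n)) = 1/(1/5215 + (77 + 108)/(7*(-9 - 45))) = 1/(1/5215 + (1/7)*185/(-54)) = 1/(1/5215 + (1/7)*(-1/54)*185) = 1/(1/5215 - 185/378) = 1/(-137771/281610) = -281610/137771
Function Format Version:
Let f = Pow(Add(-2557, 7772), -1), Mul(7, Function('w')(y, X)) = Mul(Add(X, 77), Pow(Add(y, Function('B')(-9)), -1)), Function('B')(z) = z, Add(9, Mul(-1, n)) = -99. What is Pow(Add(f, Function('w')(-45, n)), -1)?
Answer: Rational(-281610, 137771) ≈ -2.0440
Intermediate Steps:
n = 108 (n = Add(9, Mul(-1, -99)) = Add(9, 99) = 108)
Function('w')(y, X) = Mul(Rational(1, 7), Pow(Add(-9, y), -1), Add(77, X)) (Function('w')(y, X) = Mul(Rational(1, 7), Mul(Add(X, 77), Pow(Add(y, -9), -1))) = Mul(Rational(1, 7), Mul(Add(77, X), Pow(Add(-9, y), -1))) = Mul(Rational(1, 7), Mul(Pow(Add(-9, y), -1), Add(77, X))) = Mul(Rational(1, 7), Pow(Add(-9, y), -1), Add(77, X)))
f = Rational(1, 5215) (f = Pow(5215, -1) = Rational(1, 5215) ≈ 0.00019175)
Pow(Add(f, Function('w')(-45, n)), -1) = Pow(Add(Rational(1, 5215), Mul(Rational(1, 7), Pow(Add(-9, -45), -1), Add(77, 108))), -1) = Pow(Add(Rational(1, 5215), Mul(Rational(1, 7), Pow(-54, -1), 185)), -1) = Pow(Add(Rational(1, 5215), Mul(Rational(1, 7), Rational(-1, 54), 185)), -1) = Pow(Add(Rational(1, 5215), Rational(-185, 378)), -1) = Pow(Rational(-137771, 281610), -1) = Rational(-281610, 137771)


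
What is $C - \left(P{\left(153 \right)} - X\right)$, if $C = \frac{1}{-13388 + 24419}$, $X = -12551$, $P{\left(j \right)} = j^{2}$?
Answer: $- \frac{396674759}{11031} \approx -35960.0$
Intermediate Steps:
$C = \frac{1}{11031} \approx 9.0654 \cdot 10^{-5}$
$C - \left(P{\left(153 \right)} - X\right) = \frac{1}{11031} - \left(153^{2} - -12551\right) = \frac{1}{11031} - \left(23409 + 12551\right) = \frac{1}{11031} - 35960 = - \frac{396674759}{11031}$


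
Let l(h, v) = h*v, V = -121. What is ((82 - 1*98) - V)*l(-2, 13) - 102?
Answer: -2832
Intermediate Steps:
((82 - 1*98) - V)*l(-2, 13) - 102 = ((82 - 1*98) - 1*(-121))*(-2*13) - 102 = ((82 - 98) + 121)*(-26) - 102 = (-16 + 121)*(-26) - 102 = 105*(-26) - 102 = -2730 - 102 = -2832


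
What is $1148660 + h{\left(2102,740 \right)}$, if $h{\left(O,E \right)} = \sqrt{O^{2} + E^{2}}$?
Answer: $1148660 + 2 \sqrt{1241501} \approx 1.1509 \cdot 10^{6}$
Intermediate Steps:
$h{\left(O,E \right)} = \sqrt{E^{2} + O^{2}}$
$1148660 + h{\left(2102,740 \right)} = 1148660 + \sqrt{740^{2} + 2102^{2}} = 1148660 + \sqrt{547600 + 4418404} = 1148660 + \sqrt{4966004} = 1148660 + 2 \sqrt{1241501}$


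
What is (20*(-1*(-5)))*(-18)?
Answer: -1800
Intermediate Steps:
(20*(-1*(-5)))*(-18) = (20*5)*(-18) = 100*(-18) = -1800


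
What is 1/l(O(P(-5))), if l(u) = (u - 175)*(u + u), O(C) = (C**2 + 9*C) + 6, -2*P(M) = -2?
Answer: -1/5088 ≈ -0.00019654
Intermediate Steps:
P(M) = 1 (P(M) = -1/2*(-2) = 1)
O(C) = 6 + C**2 + 9*C
l(u) = 2*u*(-175 + u) (l(u) = (-175 + u)*(2*u) = 2*u*(-175 + u))
1/l(O(P(-5))) = 1/(2*(6 + 1**2 + 9*1)*(-175 + (6 + 1**2 + 9*1))) = 1/(2*(6 + 1 + 9)*(-175 + (6 + 1 + 9))) = 1/(2*16*(-175 + 16)) = 1/(2*16*(-159)) = 1/(-5088) = -1/5088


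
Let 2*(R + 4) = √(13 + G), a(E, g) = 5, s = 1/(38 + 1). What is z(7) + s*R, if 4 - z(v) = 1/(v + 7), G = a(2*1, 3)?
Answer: 2089/546 + √2/26 ≈ 3.8804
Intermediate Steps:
s = 1/39 ≈ 0.025641
G = 5
R = -4 + 3*√2/2 (R = -4 + √(13 + 5)/2 = -4 + √18/2 = -4 + (3*√2)/2 = -4 + 3*√2/2 ≈ -1.8787)
z(v) = 4 - 1/(7 + v) (z(v) = 4 - 1/(v + 7) = 4 - 1/(7 + v))
z(7) + s*R = (27 + 4*7)/(7 + 7) + (-4 + 3*√2/2)/39 = (27 + 28)/14 + (-4/39 + √2/26) = (1/14)*55 + (-4/39 + √2/26) = 55/14 + (-4/39 + √2/26) = 2089/546 + √2/26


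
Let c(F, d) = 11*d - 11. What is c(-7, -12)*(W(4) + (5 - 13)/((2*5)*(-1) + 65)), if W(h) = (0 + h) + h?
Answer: -5616/5 ≈ -1123.2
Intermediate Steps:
c(F, d) = -11 + 11*d
W(h) = 2*h (W(h) = h + h = 2*h)
c(-7, -12)*(W(4) + (5 - 13)/((2*5)*(-1) + 65)) = (-11 + 11*(-12))*(2*4 + (5 - 13)/((2*5)*(-1) + 65)) = (-11 - 132)*(8 - 8/(10*(-1) + 65)) = -143*(8 - 8/(-10 + 65)) = -143*(8 - 8/55) = -143*432/55 = -5616/5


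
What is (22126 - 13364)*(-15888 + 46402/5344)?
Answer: -185883792835/1336 ≈ -1.3913e+8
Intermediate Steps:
(22126 - 13364)*(-15888 + 46402/5344) = 8762*(-15888 + 46402*(1/5344)) = 8762*(-15888 + 23201/2672) = 8762*(-42429535/2672) = -185883792835/1336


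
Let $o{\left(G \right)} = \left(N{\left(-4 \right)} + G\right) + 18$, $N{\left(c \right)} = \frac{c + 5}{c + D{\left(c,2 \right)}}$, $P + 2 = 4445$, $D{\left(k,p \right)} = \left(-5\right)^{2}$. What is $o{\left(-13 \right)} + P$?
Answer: $\frac{93409}{21} \approx 4448.0$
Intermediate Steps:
$D{\left(k,p \right)} = 25$
$P = 4443$ ($P = -2 + 4445 = 4443$)
$N{\left(c \right)} = \frac{5 + c}{25 + c}$ ($N{\left(c \right)} = \frac{c + 5}{c + 25} = \frac{5 + c}{25 + c}$)
$o{\left(G \right)} = \frac{379}{21} + G$ ($o{\left(G \right)} = \left(\frac{5 - 4}{25 - 4} + G\right) + 18 = \left(\frac{1}{21} \cdot 1 + G\right) + 18 = \left(\frac{1}{21} + G\right) + 18 = \frac{379}{21} + G$)
$o{\left(-13 \right)} + P = \left(\frac{379}{21} - 13\right) + 4443 = \frac{106}{21} + 4443 = \frac{93409}{21}$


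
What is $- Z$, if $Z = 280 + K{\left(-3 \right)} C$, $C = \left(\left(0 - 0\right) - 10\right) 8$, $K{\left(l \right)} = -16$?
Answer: $-1560$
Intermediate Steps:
$C = -80$ ($C = \left(\left(0 + 0\right) - 10\right) 8 = \left(0 - 10\right) 8 = \left(-10\right) 8 = -80$)
$Z = 1560$ ($Z = 280 - -1280 = 280 + 1280 = 1560$)
$- Z = \left(-1\right) 1560 = -1560$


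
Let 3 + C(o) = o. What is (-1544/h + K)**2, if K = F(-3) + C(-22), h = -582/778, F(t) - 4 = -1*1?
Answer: 353090277796/84681 ≈ 4.1697e+6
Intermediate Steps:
C(o) = -3 + o
F(t) = 3 (F(t) = 4 - 1*1 = 4 - 1 = 3)
h = -291/389 (h = -582*1/778 = -291/389 ≈ -0.74807)
K = -22 (K = 3 + (-3 - 22) = 3 - 25 = -22)
(-1544/h + K)**2 = (-1544/(-291/389) - 22)**2 = (-1544*(-389/291) - 22)**2 = (600616/291 - 22)**2 = (594214/291)**2 = 353090277796/84681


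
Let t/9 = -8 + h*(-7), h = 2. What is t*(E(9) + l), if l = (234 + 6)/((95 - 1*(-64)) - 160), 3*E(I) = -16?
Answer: 48576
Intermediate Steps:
E(I) = -16/3 (E(I) = (⅓)*(-16) = -16/3)
t = -198 (t = 9*(-8 + 2*(-7)) = 9*(-8 - 14) = 9*(-22) = -198)
l = -240 (l = 240/((95 + 64) - 160) = 240/(159 - 160) = 240/(-1) = 240*(-1) = -240)
t*(E(9) + l) = -198*(-16/3 - 240) = -198*(-736/3) = 48576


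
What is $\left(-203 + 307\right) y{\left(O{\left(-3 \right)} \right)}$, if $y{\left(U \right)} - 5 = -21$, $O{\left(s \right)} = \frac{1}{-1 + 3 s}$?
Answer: $-1664$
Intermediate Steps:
$y{\left(U \right)} = -16$ ($y{\left(U \right)} = 5 - 21 = -16$)
$\left(-203 + 307\right) y{\left(O{\left(-3 \right)} \right)} = \left(-203 + 307\right) \left(-16\right) = 104 \left(-16\right) = -1664$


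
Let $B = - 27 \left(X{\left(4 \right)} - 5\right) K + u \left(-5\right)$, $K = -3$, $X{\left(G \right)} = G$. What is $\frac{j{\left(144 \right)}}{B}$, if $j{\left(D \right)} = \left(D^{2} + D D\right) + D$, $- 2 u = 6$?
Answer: $- \frac{6936}{11} \approx -630.54$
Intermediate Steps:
$u = -3$ ($u = \left(- \frac{1}{2}\right) 6 = -3$)
$j{\left(D \right)} = D + 2 D^{2}$ ($j{\left(D \right)} = \left(D^{2} + D^{2}\right) + D = 2 D^{2} + D = D + 2 D^{2}$)
$B = -66$ ($B = - 27 \left(4 - 5\right) \left(-3\right) - -15 = - 27 \left(\left(-1\right) \left(-3\right)\right) + 15 = \left(-27\right) 3 + 15 = -81 + 15 = -66$)
$\frac{j{\left(144 \right)}}{B} = \frac{144 \left(1 + 2 \cdot 144\right)}{-66} = 144 \left(1 + 288\right) \left(- \frac{1}{66}\right) = 144 \cdot 289 \left(- \frac{1}{66}\right) = 41616 \left(- \frac{1}{66}\right) = - \frac{6936}{11}$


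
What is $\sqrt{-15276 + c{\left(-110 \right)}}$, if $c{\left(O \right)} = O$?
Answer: $7 i \sqrt{314} \approx 124.04 i$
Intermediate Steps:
$\sqrt{-15276 + c{\left(-110 \right)}} = \sqrt{-15276 - 110} = \sqrt{-15386} = 7 i \sqrt{314}$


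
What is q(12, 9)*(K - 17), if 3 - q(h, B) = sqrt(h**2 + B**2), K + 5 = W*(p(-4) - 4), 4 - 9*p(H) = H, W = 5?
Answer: 1352/3 ≈ 450.67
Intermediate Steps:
p(H) = 4/9 - H/9
K = -185/9 (K = -5 + 5*((4/9 - 1/9*(-4)) - 4) = -5 + 5*((4/9 + 4/9) - 4) = -5 + 5*(8/9 - 4) = -5 + 5*(-28/9) = -5 - 140/9 = -185/9 ≈ -20.556)
q(h, B) = 3 - sqrt(B**2 + h**2) (q(h, B) = 3 - sqrt(h**2 + B**2) = 3 - sqrt(B**2 + h**2))
q(12, 9)*(K - 17) = (3 - sqrt(9**2 + 12**2))*(-185/9 - 17) = (3 - sqrt(81 + 144))*(-338/9) = (3 - sqrt(225))*(-338/9) = (3 - 1*15)*(-338/9) = (3 - 15)*(-338/9) = -12*(-338/9) = 1352/3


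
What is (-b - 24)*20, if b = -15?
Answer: -180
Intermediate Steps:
(-b - 24)*20 = (-1*(-15) - 24)*20 = (15 - 24)*20 = -9*20 = -180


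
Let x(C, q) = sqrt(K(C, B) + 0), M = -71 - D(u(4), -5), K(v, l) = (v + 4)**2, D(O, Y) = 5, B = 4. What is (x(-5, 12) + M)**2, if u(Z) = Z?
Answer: 5625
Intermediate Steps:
K(v, l) = (4 + v)**2
M = -76 (M = -71 - 1*5 = -71 - 5 = -76)
x(C, q) = sqrt((4 + C)**2) (x(C, q) = sqrt((4 + C)**2 + 0) = sqrt((4 + C)**2))
(x(-5, 12) + M)**2 = (sqrt((4 - 5)**2) - 76)**2 = (sqrt((-1)**2) - 76)**2 = (sqrt(1) - 76)**2 = (1 - 76)**2 = (-75)**2 = 5625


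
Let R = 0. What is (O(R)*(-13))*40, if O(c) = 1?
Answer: -520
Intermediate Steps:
(O(R)*(-13))*40 = (1*(-13))*40 = -13*40 = -520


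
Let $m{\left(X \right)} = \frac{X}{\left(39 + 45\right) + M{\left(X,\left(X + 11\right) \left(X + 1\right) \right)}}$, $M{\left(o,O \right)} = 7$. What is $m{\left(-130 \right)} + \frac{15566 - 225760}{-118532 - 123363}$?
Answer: $- \frac{947592}{1693265} \approx -0.55962$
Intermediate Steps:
$m{\left(X \right)} = \frac{X}{91}$ ($m{\left(X \right)} = \frac{X}{\left(39 + 45\right) + 7} = \frac{X}{84 + 7} = \frac{X}{91}$)
$m{\left(-130 \right)} + \frac{15566 - 225760}{-118532 - 123363} = \frac{1}{91} \left(-130\right) + \frac{15566 - 225760}{-118532 - 123363} = - \frac{10}{7} - \frac{210194}{-241895} = - \frac{10}{7} - - \frac{210194}{241895} = - \frac{10}{7} + \frac{210194}{241895} = - \frac{947592}{1693265}$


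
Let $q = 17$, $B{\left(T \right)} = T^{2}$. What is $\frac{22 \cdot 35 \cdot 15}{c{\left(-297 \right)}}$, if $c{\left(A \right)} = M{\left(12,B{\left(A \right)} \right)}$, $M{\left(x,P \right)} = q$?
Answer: $\frac{11550}{17} \approx 679.41$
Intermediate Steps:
$M{\left(x,P \right)} = 17$
$c{\left(A \right)} = 17$
$\frac{22 \cdot 35 \cdot 15}{c{\left(-297 \right)}} = \frac{22 \cdot 35 \cdot 15}{17} = 770 \cdot 15 \cdot \frac{1}{17} = 11550 \cdot \frac{1}{17} = \frac{11550}{17}$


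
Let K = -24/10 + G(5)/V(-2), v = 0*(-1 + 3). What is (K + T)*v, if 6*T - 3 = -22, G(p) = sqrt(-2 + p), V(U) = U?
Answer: 0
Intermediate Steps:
T = -19/6 (T = 1/2 + (1/6)*(-22) = 1/2 - 11/3 = -19/6 ≈ -3.1667)
v = 0 (v = 0*2 = 0)
K = -12/5 - sqrt(3)/2 (K = -24/10 + sqrt(-2 + 5)/(-2) = -24*1/10 + sqrt(3)*(-1/2) = -12/5 - sqrt(3)/2 ≈ -3.2660)
(K + T)*v = ((-12/5 - sqrt(3)/2) - 19/6)*0 = (-167/30 - sqrt(3)/2)*0 = 0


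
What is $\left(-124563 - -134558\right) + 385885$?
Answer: $395880$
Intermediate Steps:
$\left(-124563 - -134558\right) + 385885 = \left(-124563 + 134558\right) + 385885 = 9995 + 385885 = 395880$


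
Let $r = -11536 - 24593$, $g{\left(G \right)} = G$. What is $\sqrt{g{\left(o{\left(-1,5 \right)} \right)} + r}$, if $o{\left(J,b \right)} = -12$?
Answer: $i \sqrt{36141} \approx 190.11 i$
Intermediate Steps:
$r = -36129$
$\sqrt{g{\left(o{\left(-1,5 \right)} \right)} + r} = \sqrt{-12 - 36129} = \sqrt{-36141} = i \sqrt{36141}$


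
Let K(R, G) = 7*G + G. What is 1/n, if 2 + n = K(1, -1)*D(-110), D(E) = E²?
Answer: -1/96802 ≈ -1.0330e-5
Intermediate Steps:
K(R, G) = 8*G
n = -96802 (n = -2 + (8*(-1))*(-110)² = -2 - 8*12100 = -2 - 96800 = -96802)
1/n = 1/(-96802) = -1/96802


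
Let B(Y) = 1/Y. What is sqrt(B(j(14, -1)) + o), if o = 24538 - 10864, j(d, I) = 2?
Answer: sqrt(54698)/2 ≈ 116.94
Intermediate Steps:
o = 13674
sqrt(B(j(14, -1)) + o) = sqrt(1/2 + 13674) = sqrt(27349/2) = sqrt(54698)/2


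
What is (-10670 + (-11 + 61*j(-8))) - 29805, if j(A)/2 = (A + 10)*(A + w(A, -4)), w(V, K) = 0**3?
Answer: -42438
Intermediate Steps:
w(V, K) = 0
j(A) = 2*A*(10 + A) (j(A) = 2*((A + 10)*(A + 0)) = 2*((10 + A)*A) = 2*(A*(10 + A)) = 2*A*(10 + A))
(-10670 + (-11 + 61*j(-8))) - 29805 = (-10670 + (-11 + 61*(2*(-8)*(10 - 8)))) - 29805 = (-10670 + (-11 + 61*(2*(-8)*2))) - 29805 = (-10670 + (-11 + 61*(-32))) - 29805 = (-10670 + (-11 - 1952)) - 29805 = (-10670 - 1963) - 29805 = -12633 - 29805 = -42438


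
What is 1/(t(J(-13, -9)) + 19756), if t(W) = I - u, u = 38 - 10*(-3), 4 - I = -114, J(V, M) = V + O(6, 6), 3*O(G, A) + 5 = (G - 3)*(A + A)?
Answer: 1/19806 ≈ 5.0490e-5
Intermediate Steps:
O(G, A) = -5/3 + 2*A*(-3 + G)/3 (O(G, A) = -5/3 + ((G - 3)*(A + A))/3 = -5/3 + ((-3 + G)*(2*A))/3 = -5/3 + (2*A*(-3 + G))/3 = -5/3 + 2*A*(-3 + G)/3)
J(V, M) = 31/3 + V (J(V, M) = V + (-5/3 - 2*6 + (⅔)*6*6) = V + (-5/3 - 12 + 24) = V + 31/3 = 31/3 + V)
I = 118 (I = 4 - 1*(-114) = 4 + 114 = 118)
u = 68 (u = 38 + 30 = 68)
t(W) = 50 (t(W) = 118 - 1*68 = 118 - 68 = 50)
1/(t(J(-13, -9)) + 19756) = 1/(50 + 19756) = 1/19806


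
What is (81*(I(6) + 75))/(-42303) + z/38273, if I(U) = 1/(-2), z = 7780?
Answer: 65439281/1079375146 ≈ 0.060627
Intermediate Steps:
I(U) = -½
(81*(I(6) + 75))/(-42303) + z/38273 = (81*(-½ + 75))/(-42303) + 7780/38273 = (81*(149/2))*(-1/42303) + 7780*(1/38273) = (12069/2)*(-1/42303) + 7780/38273 = -4023/28202 + 7780/38273 = 65439281/1079375146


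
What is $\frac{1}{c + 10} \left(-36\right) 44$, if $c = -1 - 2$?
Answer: $- \frac{1584}{7} \approx -226.29$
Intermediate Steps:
$c = -3$
$\frac{1}{c + 10} \left(-36\right) 44 = \frac{1}{-3 + 10} \left(-36\right) 44 = \frac{1}{7} \left(-36\right) 44 = \left(- \frac{36}{7}\right) 44 = - \frac{1584}{7}$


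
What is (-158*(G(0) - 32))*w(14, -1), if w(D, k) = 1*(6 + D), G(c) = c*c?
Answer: 101120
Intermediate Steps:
G(c) = c²
w(D, k) = 6 + D
(-158*(G(0) - 32))*w(14, -1) = (-158*(0² - 32))*(6 + 14) = -158*(0 - 32)*20 = -158*(-32)*20 = 5056*20 = 101120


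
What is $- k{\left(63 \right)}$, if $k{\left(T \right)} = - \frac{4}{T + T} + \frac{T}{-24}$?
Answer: $\frac{1339}{504} \approx 2.6567$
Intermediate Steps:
$k{\left(T \right)} = - \frac{2}{T} - \frac{T}{24}$ ($k{\left(T \right)} = - \frac{4}{2 T} + T \left(- \frac{1}{24}\right) = - 4 \frac{1}{2 T} - \frac{T}{24} = - \frac{2}{T} - \frac{T}{24}$)
$- k{\left(63 \right)} = - (- \frac{2}{63} - \frac{21}{8}) = \left(-1\right) \left(- \frac{1339}{504}\right) = \frac{1339}{504}$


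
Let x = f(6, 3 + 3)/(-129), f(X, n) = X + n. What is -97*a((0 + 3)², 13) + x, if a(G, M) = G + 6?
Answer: -62569/43 ≈ -1455.1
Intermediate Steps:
a(G, M) = 6 + G
x = -4/43 (x = (6 + (3 + 3))/(-129) = (6 + 6)*(-1/129) = 12*(-1/129) = -4/43 ≈ -0.093023)
-97*a((0 + 3)², 13) + x = -97*(6 + (0 + 3)²) - 4/43 = -97*(6 + 3²) - 4/43 = -97*(6 + 9) - 4/43 = -97*15 - 4/43 = -1455 - 4/43 = -62569/43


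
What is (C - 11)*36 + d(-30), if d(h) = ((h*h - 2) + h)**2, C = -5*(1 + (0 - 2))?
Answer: 753208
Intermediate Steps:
C = 5 (C = -5*(1 - 2) = -5*(-1) = 5)
d(h) = (-2 + h + h**2)**2 (d(h) = ((h**2 - 2) + h)**2 = ((-2 + h**2) + h)**2 = (-2 + h + h**2)**2)
(C - 11)*36 + d(-30) = (5 - 11)*36 + (-2 - 30 + (-30)**2)**2 = -6*36 + (-2 - 30 + 900)**2 = -216 + 868**2 = -216 + 753424 = 753208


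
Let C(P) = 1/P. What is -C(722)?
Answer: -1/722 ≈ -0.0013850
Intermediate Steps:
-C(722) = -1/722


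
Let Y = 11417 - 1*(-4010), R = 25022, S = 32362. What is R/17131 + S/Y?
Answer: 940407816/264279937 ≈ 3.5584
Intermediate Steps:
Y = 15427 (Y = 11417 + 4010 = 15427)
R/17131 + S/Y = 25022/17131 + 32362/15427 = 940407816/264279937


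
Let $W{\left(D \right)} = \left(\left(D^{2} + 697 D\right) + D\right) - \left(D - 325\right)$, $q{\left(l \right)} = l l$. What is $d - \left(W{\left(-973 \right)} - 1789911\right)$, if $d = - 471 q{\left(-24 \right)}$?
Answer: $1249742$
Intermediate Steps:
$q{\left(l \right)} = l^{2}$
$W{\left(D \right)} = 325 + D^{2} + 697 D$ ($W{\left(D \right)} = \left(D^{2} + 698 D\right) - \left(-325 + D\right) = 325 + D^{2} + 697 D$)
$d = -271296$ ($d = - 471 \left(-24\right)^{2} = \left(-471\right) 576 = -271296$)
$d - \left(W{\left(-973 \right)} - 1789911\right) = -271296 - \left(\left(325 + \left(-973\right)^{2} + 697 \left(-973\right)\right) - 1789911\right) = -271296 - \left(\left(325 + 946729 - 678181\right) - 1789911\right) = -271296 - \left(268873 - 1789911\right) = -271296 - -1521038 = -271296 + 1521038 = 1249742$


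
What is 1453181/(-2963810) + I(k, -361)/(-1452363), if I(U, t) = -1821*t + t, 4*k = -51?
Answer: -4057828762903/4304527983030 ≈ -0.94269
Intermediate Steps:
k = -51/4 (k = (1/4)*(-51) = -51/4 ≈ -12.750)
I(U, t) = -1820*t
1453181/(-2963810) + I(k, -361)/(-1452363) = 1453181/(-2963810) - 1820*(-361)/(-1452363) = 1453181*(-1/2963810) + 657020*(-1/1452363) = -1453181/2963810 - 657020/1452363 = -4057828762903/4304527983030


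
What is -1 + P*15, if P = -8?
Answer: -121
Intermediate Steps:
-1 + P*15 = -1 - 8*15 = -1 - 120 = -121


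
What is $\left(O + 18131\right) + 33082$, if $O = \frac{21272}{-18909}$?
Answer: $\frac{968365345}{18909} \approx 51212.0$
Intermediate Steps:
$O = - \frac{21272}{18909}$ ($O = 21272 \left(- \frac{1}{18909}\right) = - \frac{21272}{18909} \approx -1.125$)
$\left(O + 18131\right) + 33082 = \left(- \frac{21272}{18909} + 18131\right) + 33082 = \frac{342817807}{18909} + 33082 = \frac{968365345}{18909}$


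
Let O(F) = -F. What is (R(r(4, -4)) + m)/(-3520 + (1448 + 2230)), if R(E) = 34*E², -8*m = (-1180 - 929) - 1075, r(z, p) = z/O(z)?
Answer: 216/79 ≈ 2.7342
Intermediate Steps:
r(z, p) = -1 (r(z, p) = z/((-z)) = z*(-1/z) = -1)
m = 398 (m = -((-1180 - 929) - 1075)/8 = -(-2109 - 1075)/8 = -⅛*(-3184) = 398)
(R(r(4, -4)) + m)/(-3520 + (1448 + 2230)) = (34*(-1)² + 398)/(-3520 + (1448 + 2230)) = (34*1 + 398)/(-3520 + 3678) = (34 + 398)/158 = 432*(1/158) = 216/79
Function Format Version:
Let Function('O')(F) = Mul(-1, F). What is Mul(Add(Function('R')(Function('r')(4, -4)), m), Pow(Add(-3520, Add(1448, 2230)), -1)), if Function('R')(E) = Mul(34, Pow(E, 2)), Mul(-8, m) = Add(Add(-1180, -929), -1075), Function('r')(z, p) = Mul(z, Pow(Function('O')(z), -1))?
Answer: Rational(216, 79) ≈ 2.7342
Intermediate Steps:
Function('r')(z, p) = -1 (Function('r')(z, p) = Mul(z, Pow(Mul(-1, z), -1)) = Mul(z, Mul(-1, Pow(z, -1))) = -1)
m = 398 (m = Mul(Rational(-1, 8), Add(Add(-1180, -929), -1075)) = Mul(Rational(-1, 8), Add(-2109, -1075)) = Mul(Rational(-1, 8), -3184) = 398)
Mul(Add(Function('R')(Function('r')(4, -4)), m), Pow(Add(-3520, Add(1448, 2230)), -1)) = Mul(Add(Mul(34, Pow(-1, 2)), 398), Pow(Add(-3520, Add(1448, 2230)), -1)) = Mul(Add(Mul(34, 1), 398), Pow(Add(-3520, 3678), -1)) = Mul(Add(34, 398), Pow(158, -1)) = Mul(432, Rational(1, 158)) = Rational(216, 79)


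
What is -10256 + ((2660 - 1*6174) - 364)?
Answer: -14134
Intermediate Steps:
-10256 + ((2660 - 1*6174) - 364) = -10256 + ((2660 - 6174) - 364) = -10256 + (-3514 - 364) = -10256 - 3878 = -14134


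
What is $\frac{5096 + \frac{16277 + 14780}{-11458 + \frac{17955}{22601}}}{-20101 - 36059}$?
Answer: $- \frac{101452172987}{1118639388960} \approx -0.090693$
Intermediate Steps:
$\frac{5096 + \frac{16277 + 14780}{-11458 + \frac{17955}{22601}}}{-20101 - 36059} = \frac{5096 + \frac{31057}{-11458 + 17955 \cdot \frac{1}{22601}}}{-56160} = \left(5096 + \frac{31057}{-11458 + \frac{17955}{22601}}\right) \left(- \frac{1}{56160}\right) = \left(5096 + \frac{31057}{- \frac{258944303}{22601}}\right) \left(- \frac{1}{56160}\right) = \left(5096 + 31057 \left(- \frac{22601}{258944303}\right)\right) \left(- \frac{1}{56160}\right) = \left(5096 - \frac{701919257}{258944303}\right) \left(- \frac{1}{56160}\right) = \frac{1318878248831}{258944303} \left(- \frac{1}{56160}\right) = - \frac{101452172987}{1118639388960}$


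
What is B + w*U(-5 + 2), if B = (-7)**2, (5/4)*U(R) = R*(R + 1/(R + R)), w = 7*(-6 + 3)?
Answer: -553/5 ≈ -110.60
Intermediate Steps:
w = -21 (w = 7*(-3) = -21)
U(R) = 4*R*(R + 1/(2*R))/5 (U(R) = 4*(R*(R + 1/(R + R)))/5 = 4*(R*(R + 1/(2*R)))/5 = 4*R*(R + 1/(2*R))/5)
B = 49
B + w*U(-5 + 2) = 49 - 21*(2/5 + 4*(-5 + 2)**2/5) = 49 - 21*(2/5 + (4/5)*(-3)**2) = 49 - 21*(2/5 + (4/5)*9) = 49 - 21*(2/5 + 36/5) = 49 - 21*38/5 = 49 - 798/5 = -553/5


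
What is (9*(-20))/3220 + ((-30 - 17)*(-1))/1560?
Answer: -6473/251160 ≈ -0.025772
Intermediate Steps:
(9*(-20))/3220 + ((-30 - 17)*(-1))/1560 = -180*1/3220 - 47*(-1)*(1/1560) = -9/161 + 47*(1/1560) = -9/161 + 47/1560 = -6473/251160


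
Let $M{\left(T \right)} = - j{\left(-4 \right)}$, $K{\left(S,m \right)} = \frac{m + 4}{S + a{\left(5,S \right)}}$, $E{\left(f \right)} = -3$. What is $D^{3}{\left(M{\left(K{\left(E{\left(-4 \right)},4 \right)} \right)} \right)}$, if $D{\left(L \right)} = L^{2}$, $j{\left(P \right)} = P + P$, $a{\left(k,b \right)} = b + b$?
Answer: $262144$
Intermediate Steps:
$a{\left(k,b \right)} = 2 b$
$K{\left(S,m \right)} = \frac{4 + m}{3 S}$ ($K{\left(S,m \right)} = \frac{m + 4}{S + 2 S} = \frac{4 + m}{3 S}$)
$j{\left(P \right)} = 2 P$
$M{\left(T \right)} = 8$ ($M{\left(T \right)} = - 2 \left(-4\right) = \left(-1\right) \left(-8\right) = 8$)
$D^{3}{\left(M{\left(K{\left(E{\left(-4 \right)},4 \right)} \right)} \right)} = \left(8^{2}\right)^{3} = 64^{3} = 262144$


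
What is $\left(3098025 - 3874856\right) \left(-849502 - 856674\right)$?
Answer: $1325410408256$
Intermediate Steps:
$\left(3098025 - 3874856\right) \left(-849502 - 856674\right) = \left(-776831\right) \left(-1706176\right) = 1325410408256$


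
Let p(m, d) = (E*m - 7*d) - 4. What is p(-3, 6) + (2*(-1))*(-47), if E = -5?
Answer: 63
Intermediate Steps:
p(m, d) = -4 - 7*d - 5*m (p(m, d) = (-5*m - 7*d) - 4 = (-7*d - 5*m) - 4 = -4 - 7*d - 5*m)
p(-3, 6) + (2*(-1))*(-47) = (-4 - 7*6 - 5*(-3)) + (2*(-1))*(-47) = (-4 - 42 + 15) - 2*(-47) = -31 + 94 = 63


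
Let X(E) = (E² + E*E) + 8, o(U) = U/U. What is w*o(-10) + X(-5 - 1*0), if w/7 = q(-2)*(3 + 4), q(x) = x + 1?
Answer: 9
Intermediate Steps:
q(x) = 1 + x
w = -49 (w = 7*((1 - 2)*(3 + 4)) = 7*(-1*7) = 7*(-7) = -49)
o(U) = 1
X(E) = 8 + 2*E² (X(E) = (E² + E²) + 8 = 2*E² + 8 = 8 + 2*E²)
w*o(-10) + X(-5 - 1*0) = -49*1 + (8 + 2*(-5 - 1*0)²) = -49 + (8 + 2*(-5 + 0)²) = -49 + (8 + 2*(-5)²) = -49 + (8 + 2*25) = -49 + (8 + 50) = -49 + 58 = 9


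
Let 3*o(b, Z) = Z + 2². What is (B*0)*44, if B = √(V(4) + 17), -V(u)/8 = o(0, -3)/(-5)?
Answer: 0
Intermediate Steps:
o(b, Z) = 4/3 + Z/3 (o(b, Z) = (Z + 2²)/3 = (Z + 4)/3 = (4 + Z)/3 = 4/3 + Z/3)
V(u) = 8/15 (V(u) = -8*(4/3 + (⅓)*(-3))/(-5) = -8*(4/3 - 1)*(-1)/5 = -8*(-1)/(3*5) = -8*(-1/15) = 8/15)
B = √3945/15 (B = √(8/15 + 17) = √(263/15) = √3945/15 ≈ 4.1873)
(B*0)*44 = ((√3945/15)*0)*44 = 0*44 = 0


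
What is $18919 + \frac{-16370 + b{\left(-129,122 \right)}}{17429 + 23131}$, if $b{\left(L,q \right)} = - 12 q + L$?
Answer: $\frac{767336677}{40560} \approx 18919.0$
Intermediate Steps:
$b{\left(L,q \right)} = L - 12 q$
$18919 + \frac{-16370 + b{\left(-129,122 \right)}}{17429 + 23131} = 18919 + \frac{-16370 - 1593}{17429 + 23131} = 18919 + \frac{-16370 - 1593}{40560} = 18919 + \left(-16370 - 1593\right) \frac{1}{40560} = 18919 - \frac{17963}{40560} = \frac{767336677}{40560}$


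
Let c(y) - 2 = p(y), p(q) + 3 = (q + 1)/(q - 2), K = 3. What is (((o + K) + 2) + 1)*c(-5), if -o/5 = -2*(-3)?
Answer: 72/7 ≈ 10.286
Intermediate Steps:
o = -30 (o = -(-10)*(-3) = -5*6 = -30)
p(q) = -3 + (1 + q)/(-2 + q) (p(q) = -3 + (q + 1)/(q - 2) = -3 + (1 + q)/(-2 + q))
c(y) = 2 + (7 - 2*y)/(-2 + y)
(((o + K) + 2) + 1)*c(-5) = (((-30 + 3) + 2) + 1)*(3/(-2 - 5)) = ((-27 + 2) + 1)*(3/(-7)) = (-25 + 1)*(3*(-1/7)) = -24*(-3/7) = 72/7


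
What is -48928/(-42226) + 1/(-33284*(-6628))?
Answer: 5396913816441/4657661909776 ≈ 1.1587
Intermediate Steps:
-48928/(-42226) + 1/(-33284*(-6628)) = -48928*(-1/42226) - 1/33284*(-1/6628) = 24464/21113 + 1/220606352 = 5396913816441/4657661909776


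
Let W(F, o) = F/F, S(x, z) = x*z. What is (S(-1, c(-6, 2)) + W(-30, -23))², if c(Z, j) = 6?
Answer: 25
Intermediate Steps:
W(F, o) = 1
(S(-1, c(-6, 2)) + W(-30, -23))² = (-1*6 + 1)² = (-6 + 1)² = (-5)² = 25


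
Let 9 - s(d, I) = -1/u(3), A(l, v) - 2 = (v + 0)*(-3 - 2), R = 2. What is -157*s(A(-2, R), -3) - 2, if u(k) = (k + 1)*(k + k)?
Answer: -34117/24 ≈ -1421.5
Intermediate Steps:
u(k) = 2*k*(1 + k) (u(k) = (1 + k)*(2*k) = 2*k*(1 + k))
A(l, v) = 2 - 5*v (A(l, v) = 2 + (v + 0)*(-3 - 2) = 2 + v*(-5) = 2 - 5*v)
s(d, I) = 217/24 (s(d, I) = 9 - (-1)/(2*3*(1 + 3)) = 9 - (-1)/(2*3*4) = 9 - (-1)/24 = 9 - 1*(-1/24) = 9 + 1/24 = 217/24)
-157*s(A(-2, R), -3) - 2 = -157*217/24 - 2 = -34069/24 - 2 = -34117/24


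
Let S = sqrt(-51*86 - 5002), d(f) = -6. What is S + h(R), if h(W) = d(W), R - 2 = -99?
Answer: -6 + 2*I*sqrt(2347) ≈ -6.0 + 96.892*I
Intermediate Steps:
R = -97 (R = 2 - 99 = -97)
S = 2*I*sqrt(2347) (S = sqrt(-4386 - 5002) = sqrt(-9388) = 2*I*sqrt(2347) ≈ 96.892*I)
h(W) = -6
S + h(R) = 2*I*sqrt(2347) - 6 = -6 + 2*I*sqrt(2347)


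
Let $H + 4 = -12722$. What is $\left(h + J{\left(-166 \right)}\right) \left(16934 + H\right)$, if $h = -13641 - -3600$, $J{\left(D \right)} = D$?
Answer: $-42951056$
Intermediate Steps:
$h = -10041$ ($h = -13641 + 3600 = -10041$)
$H = -12726$ ($H = -4 - 12722 = -12726$)
$\left(h + J{\left(-166 \right)}\right) \left(16934 + H\right) = \left(-10041 - 166\right) \left(16934 - 12726\right) = \left(-10207\right) 4208 = -42951056$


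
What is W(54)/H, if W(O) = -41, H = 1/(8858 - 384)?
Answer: -347434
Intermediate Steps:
H = 1/8474 ≈ 0.00011801
W(54)/H = -41/1/8474 = -41*8474 = -347434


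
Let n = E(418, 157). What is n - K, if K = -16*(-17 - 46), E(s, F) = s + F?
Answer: -433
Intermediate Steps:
E(s, F) = F + s
K = 1008 (K = -16*(-63) = 1008)
n = 575 (n = 157 + 418 = 575)
n - K = 575 - 1*1008 = 575 - 1008 = -433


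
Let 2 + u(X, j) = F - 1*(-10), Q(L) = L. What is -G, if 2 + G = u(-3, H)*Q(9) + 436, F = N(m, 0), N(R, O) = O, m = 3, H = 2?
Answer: -506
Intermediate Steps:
F = 0
u(X, j) = 8 (u(X, j) = -2 + (0 - 1*(-10)) = -2 + (0 + 10) = -2 + 10 = 8)
G = 506 (G = -2 + (8*9 + 436) = -2 + (72 + 436) = -2 + 508 = 506)
-G = -1*506 = -506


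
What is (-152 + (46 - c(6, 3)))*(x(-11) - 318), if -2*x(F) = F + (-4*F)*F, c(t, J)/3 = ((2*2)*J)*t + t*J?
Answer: 26508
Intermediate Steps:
c(t, J) = 15*J*t (c(t, J) = 3*(((2*2)*J)*t + t*J) = 3*((4*J)*t + J*t) = 3*(4*J*t + J*t) = 3*(5*J*t) = 15*J*t)
x(F) = 2*F² - F/2 (x(F) = -(F + (-4*F)*F)/2 = -(F - 4*F²)/2 = 2*F² - F/2)
(-152 + (46 - c(6, 3)))*(x(-11) - 318) = (-152 + (46 - 15*3*6))*((½)*(-11)*(-1 + 4*(-11)) - 318) = (-152 + (46 - 1*270))*((½)*(-11)*(-1 - 44) - 318) = (-152 + (46 - 270))*((½)*(-11)*(-45) - 318) = (-152 - 224)*(495/2 - 318) = -376*(-141/2) = 26508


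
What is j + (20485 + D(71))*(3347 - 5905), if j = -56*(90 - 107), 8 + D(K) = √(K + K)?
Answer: -52379214 - 2558*√142 ≈ -5.2410e+7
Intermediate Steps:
D(K) = -8 + √2*√K (D(K) = -8 + √(K + K) = -8 + √(2*K) = -8 + √2*√K)
j = 952 (j = -56*(-17) = 952)
j + (20485 + D(71))*(3347 - 5905) = 952 + (20485 + (-8 + √2*√71))*(3347 - 5905) = 952 + (20485 + (-8 + √142))*(-2558) = 952 + (20477 + √142)*(-2558) = 952 + (-52380166 - 2558*√142) = -52379214 - 2558*√142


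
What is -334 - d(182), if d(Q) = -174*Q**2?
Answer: 5763242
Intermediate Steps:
-334 - d(182) = -334 - (-174)*182**2 = -334 - (-174)*33124 = -334 - 1*(-5763576) = -334 + 5763576 = 5763242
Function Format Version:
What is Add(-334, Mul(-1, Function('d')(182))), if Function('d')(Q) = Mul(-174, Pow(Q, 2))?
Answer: 5763242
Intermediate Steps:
Add(-334, Mul(-1, Function('d')(182))) = Add(-334, Mul(-1, Mul(-174, Pow(182, 2)))) = Add(-334, Mul(-1, Mul(-174, 33124))) = Add(-334, Mul(-1, -5763576)) = Add(-334, 5763576) = 5763242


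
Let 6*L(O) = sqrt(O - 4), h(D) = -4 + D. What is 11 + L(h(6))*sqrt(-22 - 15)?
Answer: 11 - sqrt(74)/6 ≈ 9.5663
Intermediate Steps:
L(O) = sqrt(-4 + O)/6 (L(O) = sqrt(O - 4)/6 = sqrt(-4 + O)/6)
11 + L(h(6))*sqrt(-22 - 15) = 11 + (sqrt(-4 + (-4 + 6))/6)*sqrt(-22 - 15) = 11 + (sqrt(-4 + 2)/6)*sqrt(-37) = 11 + (sqrt(-2)/6)*(I*sqrt(37)) = 11 + ((I*sqrt(2))/6)*(I*sqrt(37)) = 11 + (I*sqrt(2)/6)*(I*sqrt(37)) = 11 - sqrt(74)/6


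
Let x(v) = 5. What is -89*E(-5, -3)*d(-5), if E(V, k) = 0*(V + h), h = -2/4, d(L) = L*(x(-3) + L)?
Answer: 0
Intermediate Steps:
d(L) = L*(5 + L)
h = -½ (h = -2*¼ = -½ ≈ -0.50000)
E(V, k) = 0 (E(V, k) = 0*(V - ½) = 0*(-½ + V) = 0)
-89*E(-5, -3)*d(-5) = -0*(-5*(5 - 5)) = -0*(-5*0) = -0*0 = -89*0 = 0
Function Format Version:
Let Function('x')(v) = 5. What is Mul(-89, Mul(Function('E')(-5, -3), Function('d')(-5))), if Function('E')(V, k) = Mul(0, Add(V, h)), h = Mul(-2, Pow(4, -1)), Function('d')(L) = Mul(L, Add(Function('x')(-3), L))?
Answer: 0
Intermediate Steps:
Function('d')(L) = Mul(L, Add(5, L))
h = Rational(-1, 2) (h = Mul(-2, Rational(1, 4)) = Rational(-1, 2) ≈ -0.50000)
Function('E')(V, k) = 0 (Function('E')(V, k) = Mul(0, Add(V, Rational(-1, 2))) = Mul(0, Add(Rational(-1, 2), V)) = 0)
Mul(-89, Mul(Function('E')(-5, -3), Function('d')(-5))) = Mul(-89, Mul(0, Mul(-5, Add(5, -5)))) = Mul(-89, Mul(0, Mul(-5, 0))) = Mul(-89, Mul(0, 0)) = Mul(-89, 0) = 0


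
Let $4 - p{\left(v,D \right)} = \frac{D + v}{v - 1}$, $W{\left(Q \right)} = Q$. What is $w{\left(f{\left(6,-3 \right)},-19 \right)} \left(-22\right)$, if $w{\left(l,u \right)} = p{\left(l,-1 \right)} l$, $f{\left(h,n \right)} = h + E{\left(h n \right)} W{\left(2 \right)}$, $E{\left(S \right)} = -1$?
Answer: $-264$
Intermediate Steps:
$p{\left(v,D \right)} = 4 - \frac{D + v}{-1 + v}$ ($p{\left(v,D \right)} = 4 - \frac{D + v}{v - 1} = 4 - \frac{D + v}{-1 + v}$)
$f{\left(h,n \right)} = -2 + h$ ($f{\left(h,n \right)} = h - 2 = -2 + h$)
$w{\left(l,u \right)} = \frac{l \left(-3 + 3 l\right)}{-1 + l}$ ($w{\left(l,u \right)} = \frac{-4 - -1 + 3 l}{-1 + l} l = \frac{-4 + 1 + 3 l}{-1 + l} l = \frac{-3 + 3 l}{-1 + l} l = \frac{l \left(-3 + 3 l\right)}{-1 + l}$)
$w{\left(f{\left(6,-3 \right)},-19 \right)} \left(-22\right) = 3 \left(-2 + 6\right) \left(-22\right) = 3 \cdot 4 \left(-22\right) = 12 \left(-22\right) = -264$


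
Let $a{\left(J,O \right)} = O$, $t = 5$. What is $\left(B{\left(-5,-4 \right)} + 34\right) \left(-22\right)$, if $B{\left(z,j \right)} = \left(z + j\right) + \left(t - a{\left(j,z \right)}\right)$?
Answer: $-770$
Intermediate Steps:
$B{\left(z,j \right)} = 5 + j$ ($B{\left(z,j \right)} = \left(z + j\right) - \left(-5 + z\right) = \left(j + z\right) - \left(-5 + z\right) = 5 + j$)
$\left(B{\left(-5,-4 \right)} + 34\right) \left(-22\right) = \left(\left(5 - 4\right) + 34\right) \left(-22\right) = \left(1 + 34\right) \left(-22\right) = 35 \left(-22\right) = -770$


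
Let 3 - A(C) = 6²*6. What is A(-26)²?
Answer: 45369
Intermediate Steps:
A(C) = -213 (A(C) = 3 - 6²*6 = 3 - 36*6 = 3 - 1*216 = 3 - 216 = -213)
A(-26)² = (-213)² = 45369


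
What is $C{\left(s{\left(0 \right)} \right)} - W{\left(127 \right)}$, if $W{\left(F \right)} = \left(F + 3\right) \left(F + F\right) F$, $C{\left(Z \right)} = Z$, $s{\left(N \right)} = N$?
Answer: $-4193540$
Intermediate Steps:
$W{\left(F \right)} = 2 F^{2} \left(3 + F\right)$ ($W{\left(F \right)} = \left(3 + F\right) 2 F F = 2 F \left(3 + F\right) F = 2 F^{2} \left(3 + F\right)$)
$C{\left(s{\left(0 \right)} \right)} - W{\left(127 \right)} = 0 - 2 \cdot 127^{2} \left(3 + 127\right) = 0 - 2 \cdot 16129 \cdot 130 = 0 - 4193540 = -4193540$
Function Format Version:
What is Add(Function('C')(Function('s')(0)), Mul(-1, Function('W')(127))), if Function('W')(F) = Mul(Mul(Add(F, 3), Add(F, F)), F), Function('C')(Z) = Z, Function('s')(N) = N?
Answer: -4193540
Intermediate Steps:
Function('W')(F) = Mul(2, Pow(F, 2), Add(3, F)) (Function('W')(F) = Mul(Mul(Add(3, F), Mul(2, F)), F) = Mul(Mul(2, F, Add(3, F)), F) = Mul(2, Pow(F, 2), Add(3, F)))
Add(Function('C')(Function('s')(0)), Mul(-1, Function('W')(127))) = Add(0, Mul(-1, Mul(2, Pow(127, 2), Add(3, 127)))) = Add(0, Mul(-1, Mul(2, 16129, 130))) = Add(0, Mul(-1, 4193540)) = Add(0, -4193540) = -4193540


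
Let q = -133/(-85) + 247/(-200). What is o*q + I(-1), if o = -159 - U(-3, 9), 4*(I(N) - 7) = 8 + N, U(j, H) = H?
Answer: -79289/1700 ≈ -46.641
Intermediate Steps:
I(N) = 9 + N/4 (I(N) = 7 + (8 + N)/4 = 7 + (2 + N/4) = 9 + N/4)
o = -168 (o = -159 - 1*9 = -159 - 9 = -168)
q = 1121/3400 (q = -133*(-1/85) + 247*(-1/200) = 133/85 - 247/200 = 1121/3400 ≈ 0.32971)
o*q + I(-1) = -168*1121/3400 + (9 + (1/4)*(-1)) = -23541/425 + (9 - 1/4) = -23541/425 + 35/4 = -79289/1700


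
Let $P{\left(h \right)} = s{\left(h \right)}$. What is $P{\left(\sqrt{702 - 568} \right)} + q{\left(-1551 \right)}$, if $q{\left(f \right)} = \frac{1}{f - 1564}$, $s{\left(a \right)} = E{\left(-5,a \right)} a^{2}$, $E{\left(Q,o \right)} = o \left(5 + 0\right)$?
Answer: $- \frac{1}{3115} + 670 \sqrt{134} \approx 7755.8$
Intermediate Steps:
$E{\left(Q,o \right)} = 5 o$ ($E{\left(Q,o \right)} = o 5 = 5 o$)
$s{\left(a \right)} = 5 a^{3}$ ($s{\left(a \right)} = 5 a a^{2} = 5 a^{3}$)
$P{\left(h \right)} = 5 h^{3}$
$q{\left(f \right)} = \frac{1}{-1564 + f}$
$P{\left(\sqrt{702 - 568} \right)} + q{\left(-1551 \right)} = 5 \left(\sqrt{702 - 568}\right)^{3} + \frac{1}{-1564 - 1551} = 5 \left(\sqrt{134}\right)^{3} + \frac{1}{-3115} = 5 \cdot 134 \sqrt{134} - \frac{1}{3115} = 670 \sqrt{134} - \frac{1}{3115} = - \frac{1}{3115} + 670 \sqrt{134}$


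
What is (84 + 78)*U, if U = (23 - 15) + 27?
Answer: 5670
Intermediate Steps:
U = 35 (U = 8 + 27 = 35)
(84 + 78)*U = (84 + 78)*35 = 162*35 = 5670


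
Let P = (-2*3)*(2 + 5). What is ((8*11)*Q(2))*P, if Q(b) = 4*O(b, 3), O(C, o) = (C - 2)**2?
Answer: 0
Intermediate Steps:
O(C, o) = (-2 + C)**2
Q(b) = 4*(-2 + b)**2
P = -42 (P = -6*7 = -42)
((8*11)*Q(2))*P = ((8*11)*(4*(-2 + 2)**2))*(-42) = (88*(4*0**2))*(-42) = (88*(4*0))*(-42) = (88*0)*(-42) = 0*(-42) = 0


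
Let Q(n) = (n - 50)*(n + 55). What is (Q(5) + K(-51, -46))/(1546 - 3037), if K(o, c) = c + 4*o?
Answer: 2950/1491 ≈ 1.9785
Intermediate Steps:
Q(n) = (-50 + n)*(55 + n)
(Q(5) + K(-51, -46))/(1546 - 3037) = ((-2750 + 5² + 5*5) + (-46 + 4*(-51)))/(1546 - 3037) = ((-2750 + 25 + 25) + (-46 - 204))/(-1491) = (-2700 - 250)*(-1/1491) = -2950*(-1/1491) = 2950/1491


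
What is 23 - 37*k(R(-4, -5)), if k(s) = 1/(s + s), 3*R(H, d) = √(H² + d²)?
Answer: 23 - 111*√41/82 ≈ 14.332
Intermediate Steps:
R(H, d) = √(H² + d²)/3
k(s) = 1/(2*s)
23 - 37*k(R(-4, -5)) = 23 - 37/(2*(√((-4)² + (-5)²)/3)) = 23 - 37/(2*(√(16 + 25)/3)) = 23 - 37/(2*(√41/3)) = 23 - 37*3*√41/41/2 = 23 - 111*√41/82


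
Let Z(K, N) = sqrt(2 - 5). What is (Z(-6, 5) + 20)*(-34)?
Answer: -680 - 34*I*sqrt(3) ≈ -680.0 - 58.89*I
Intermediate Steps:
Z(K, N) = I*sqrt(3) (Z(K, N) = sqrt(-3) = I*sqrt(3))
(Z(-6, 5) + 20)*(-34) = (I*sqrt(3) + 20)*(-34) = (20 + I*sqrt(3))*(-34) = -680 - 34*I*sqrt(3)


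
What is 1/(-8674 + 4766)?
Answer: -1/3908 ≈ -0.00025589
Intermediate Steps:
1/(-8674 + 4766) = 1/(-3908) = -1/3908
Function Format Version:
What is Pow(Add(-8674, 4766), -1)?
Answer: Rational(-1, 3908) ≈ -0.00025589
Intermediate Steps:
Pow(Add(-8674, 4766), -1) = Pow(-3908, -1) = Rational(-1, 3908)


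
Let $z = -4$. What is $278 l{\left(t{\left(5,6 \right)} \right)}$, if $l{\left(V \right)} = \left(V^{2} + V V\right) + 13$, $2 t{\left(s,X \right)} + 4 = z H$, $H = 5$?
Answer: $83678$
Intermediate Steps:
$t{\left(s,X \right)} = -12$ ($t{\left(s,X \right)} = -2 + \frac{\left(-4\right) 5}{2} = -2 + \frac{1}{2} \left(-20\right) = -2 - 10 = -12$)
$l{\left(V \right)} = 13 + 2 V^{2}$ ($l{\left(V \right)} = \left(V^{2} + V^{2}\right) + 13 = 2 V^{2} + 13 = 13 + 2 V^{2}$)
$278 l{\left(t{\left(5,6 \right)} \right)} = 278 \left(13 + 2 \left(-12\right)^{2}\right) = 278 \left(13 + 2 \cdot 144\right) = 278 \left(13 + 288\right) = 278 \cdot 301 = 83678$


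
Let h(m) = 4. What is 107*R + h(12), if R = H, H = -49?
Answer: -5239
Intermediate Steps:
R = -49
107*R + h(12) = 107*(-49) + 4 = -5243 + 4 = -5239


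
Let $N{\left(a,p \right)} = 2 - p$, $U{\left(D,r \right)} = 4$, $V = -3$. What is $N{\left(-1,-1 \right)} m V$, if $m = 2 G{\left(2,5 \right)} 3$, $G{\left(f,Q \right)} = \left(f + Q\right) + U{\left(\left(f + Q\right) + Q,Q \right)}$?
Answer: $-594$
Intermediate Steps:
$G{\left(f,Q \right)} = 4 + Q + f$ ($G{\left(f,Q \right)} = \left(f + Q\right) + 4 = \left(Q + f\right) + 4 = 4 + Q + f$)
$m = 66$ ($m = 2 \left(4 + 5 + 2\right) 3 = 2 \cdot 11 \cdot 3 = 22 \cdot 3 = 66$)
$N{\left(-1,-1 \right)} m V = \left(2 - -1\right) 66 \left(-3\right) = \left(2 + 1\right) 66 \left(-3\right) = 3 \cdot 66 \left(-3\right) = 198 \left(-3\right) = -594$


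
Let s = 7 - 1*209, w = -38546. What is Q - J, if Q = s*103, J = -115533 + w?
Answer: 133273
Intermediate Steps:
J = -154079 (J = -115533 - 38546 = -154079)
s = -202 (s = 7 - 209 = -202)
Q = -20806 (Q = -202*103 = -20806)
Q - J = -20806 - 1*(-154079) = -20806 + 154079 = 133273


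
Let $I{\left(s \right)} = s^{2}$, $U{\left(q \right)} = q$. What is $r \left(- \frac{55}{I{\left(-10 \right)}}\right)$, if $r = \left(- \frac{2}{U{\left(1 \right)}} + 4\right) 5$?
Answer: $- \frac{11}{2} \approx -5.5$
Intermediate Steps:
$r = 10$ ($r = \left(- \frac{2}{1} + 4\right) 5 = \left(\left(-2\right) 1 + 4\right) 5 = \left(-2 + 4\right) 5 = 2 \cdot 5 = 10$)
$r \left(- \frac{55}{I{\left(-10 \right)}}\right) = 10 \left(- \frac{55}{\left(-10\right)^{2}}\right) = 10 \left(- \frac{55}{100}\right) = 10 \left(\left(-55\right) \frac{1}{100}\right) = 10 \left(- \frac{11}{20}\right) = - \frac{11}{2}$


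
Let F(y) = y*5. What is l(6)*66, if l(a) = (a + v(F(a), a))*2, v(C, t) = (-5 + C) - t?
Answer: 3300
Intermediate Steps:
F(y) = 5*y
v(C, t) = -5 + C - t
l(a) = -10 + 10*a (l(a) = (a + (-5 + 5*a - a))*2 = (a + (-5 + 4*a))*2 = (-5 + 5*a)*2 = -10 + 10*a)
l(6)*66 = (-10 + 10*6)*66 = (-10 + 60)*66 = 50*66 = 3300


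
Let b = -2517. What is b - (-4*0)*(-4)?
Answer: -2517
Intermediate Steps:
b - (-4*0)*(-4) = -2517 - (-4*0)*(-4) = -2517 - 0*(-4) = -2517 - 1*0 = -2517 + 0 = -2517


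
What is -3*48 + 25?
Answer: -119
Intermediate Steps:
-3*48 + 25 = -144 + 25 = -119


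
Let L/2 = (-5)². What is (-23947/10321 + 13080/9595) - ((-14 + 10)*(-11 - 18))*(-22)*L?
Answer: 2527226517843/19805999 ≈ 1.2760e+5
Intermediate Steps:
L = 50 (L = 2*(-5)² = 2*25 = 50)
(-23947/10321 + 13080/9595) - ((-14 + 10)*(-11 - 18))*(-22)*L = (-23947/10321 + 13080/9595) - ((-14 + 10)*(-11 - 18))*(-22)*50 = (-23947*1/10321 + 13080*(1/9595)) - -4*(-29)*(-22)*50 = (-23947/10321 + 2616/1919) - 116*(-22)*50 = -18954557/19805999 - (-2552)*50 = -18954557/19805999 - 1*(-127600) = -18954557/19805999 + 127600 = 2527226517843/19805999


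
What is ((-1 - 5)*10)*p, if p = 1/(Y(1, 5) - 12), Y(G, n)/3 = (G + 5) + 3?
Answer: -4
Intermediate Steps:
Y(G, n) = 24 + 3*G (Y(G, n) = 3*((G + 5) + 3) = 3*((5 + G) + 3) = 3*(8 + G) = 24 + 3*G)
p = 1/15 (p = 1/((24 + 3*1) - 12) = 1/((24 + 3) - 12) = 1/(27 - 12) = 1/15 ≈ 0.066667)
((-1 - 5)*10)*p = ((-1 - 5)*10)*(1/15) = -6*10*(1/15) = -60*1/15 = -4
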